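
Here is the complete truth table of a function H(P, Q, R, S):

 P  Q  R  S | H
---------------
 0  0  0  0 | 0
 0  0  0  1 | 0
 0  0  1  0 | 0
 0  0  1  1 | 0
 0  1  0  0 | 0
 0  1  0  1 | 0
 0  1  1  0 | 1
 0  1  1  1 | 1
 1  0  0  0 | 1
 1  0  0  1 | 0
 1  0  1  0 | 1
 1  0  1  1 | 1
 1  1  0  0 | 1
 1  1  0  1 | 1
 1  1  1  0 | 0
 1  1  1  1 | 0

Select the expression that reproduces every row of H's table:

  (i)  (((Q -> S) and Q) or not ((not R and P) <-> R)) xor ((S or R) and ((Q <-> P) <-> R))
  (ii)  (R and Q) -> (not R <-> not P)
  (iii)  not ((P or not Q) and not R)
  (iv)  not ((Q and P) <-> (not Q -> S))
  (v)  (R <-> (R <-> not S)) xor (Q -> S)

(ii): at (0,0,0,0) it gives 1, but H = 0 — eliminated.
(iii): at (0,0,1,0) it gives 1, but H = 0 — eliminated.
(iv): at (0,0,0,1) it gives 1, but H = 0 — eliminated.
(v): at (0,0,0,1) it gives 1, but H = 0 — eliminated.
Only (i) survives; checking it on all 16 rows confirms it matches H.

i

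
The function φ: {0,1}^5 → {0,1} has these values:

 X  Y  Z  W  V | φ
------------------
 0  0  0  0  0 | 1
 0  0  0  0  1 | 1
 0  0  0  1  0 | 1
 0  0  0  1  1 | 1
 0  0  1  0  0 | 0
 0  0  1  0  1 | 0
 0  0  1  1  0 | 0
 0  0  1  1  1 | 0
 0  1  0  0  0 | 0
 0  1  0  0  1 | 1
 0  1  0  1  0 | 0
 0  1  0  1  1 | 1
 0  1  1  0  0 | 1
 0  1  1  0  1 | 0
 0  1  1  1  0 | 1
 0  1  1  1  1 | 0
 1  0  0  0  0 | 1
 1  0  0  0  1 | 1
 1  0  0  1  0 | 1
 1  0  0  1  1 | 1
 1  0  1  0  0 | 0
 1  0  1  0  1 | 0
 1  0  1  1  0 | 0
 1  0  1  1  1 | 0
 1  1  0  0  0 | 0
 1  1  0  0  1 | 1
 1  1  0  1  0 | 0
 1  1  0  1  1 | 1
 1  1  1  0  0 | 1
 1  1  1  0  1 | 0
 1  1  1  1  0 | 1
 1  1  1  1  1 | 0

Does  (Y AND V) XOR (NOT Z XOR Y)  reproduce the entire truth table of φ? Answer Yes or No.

Yes

Check the formula against φ row by row:
  X=0, Y=0, Z=0, W=0, V=0: formula gives 1, φ = 1 ✓
  X=0, Y=0, Z=0, W=0, V=1: formula gives 1, φ = 1 ✓
  X=0, Y=0, Z=0, W=1, V=0: formula gives 1, φ = 1 ✓
  X=0, Y=0, Z=0, W=1, V=1: formula gives 1, φ = 1 ✓
  … (the remaining 28 rows also agree.)
No disagreement on any input; they are logically equivalent.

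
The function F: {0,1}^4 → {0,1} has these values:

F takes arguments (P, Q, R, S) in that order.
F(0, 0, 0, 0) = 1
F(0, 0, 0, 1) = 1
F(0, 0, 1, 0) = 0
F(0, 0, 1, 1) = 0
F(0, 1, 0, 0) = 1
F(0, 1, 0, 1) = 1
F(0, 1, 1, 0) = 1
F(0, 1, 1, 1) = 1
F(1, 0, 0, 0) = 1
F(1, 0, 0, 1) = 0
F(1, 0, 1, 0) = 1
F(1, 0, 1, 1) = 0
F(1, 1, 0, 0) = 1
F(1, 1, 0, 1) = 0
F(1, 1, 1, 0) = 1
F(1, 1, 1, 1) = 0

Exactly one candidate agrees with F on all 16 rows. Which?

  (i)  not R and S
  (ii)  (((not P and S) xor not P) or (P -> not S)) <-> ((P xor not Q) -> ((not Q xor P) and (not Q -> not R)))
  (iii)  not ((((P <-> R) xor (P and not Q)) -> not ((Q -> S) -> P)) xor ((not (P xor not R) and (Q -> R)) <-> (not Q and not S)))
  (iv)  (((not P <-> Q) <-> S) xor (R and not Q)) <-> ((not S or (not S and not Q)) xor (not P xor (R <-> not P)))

ii

(i): at (0,0,0,0) it gives 0, but F = 1 — eliminated.
(iii): at (0,0,0,0) it gives 0, but F = 1 — eliminated.
(iv): at (0,0,0,0) it gives 0, but F = 1 — eliminated.
That leaves (ii). Evaluating it on every row reproduces the table of F exactly.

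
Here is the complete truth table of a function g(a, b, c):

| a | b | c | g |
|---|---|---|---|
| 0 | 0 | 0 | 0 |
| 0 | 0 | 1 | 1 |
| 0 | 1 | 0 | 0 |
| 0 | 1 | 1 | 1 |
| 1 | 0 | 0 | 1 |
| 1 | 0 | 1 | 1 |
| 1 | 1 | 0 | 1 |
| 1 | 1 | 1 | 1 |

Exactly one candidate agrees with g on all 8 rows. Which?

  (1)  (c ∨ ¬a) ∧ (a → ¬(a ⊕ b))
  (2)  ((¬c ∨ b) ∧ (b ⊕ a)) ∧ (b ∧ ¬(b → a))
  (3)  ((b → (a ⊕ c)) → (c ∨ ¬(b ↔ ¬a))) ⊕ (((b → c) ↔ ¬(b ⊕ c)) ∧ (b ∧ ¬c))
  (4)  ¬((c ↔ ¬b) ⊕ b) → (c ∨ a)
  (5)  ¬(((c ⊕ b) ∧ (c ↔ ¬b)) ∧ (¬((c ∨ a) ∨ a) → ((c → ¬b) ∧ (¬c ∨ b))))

4

(1): at (0,0,0) it gives 1, but g = 0 — eliminated.
(2): at (0,0,1) it gives 0, but g = 1 — eliminated.
(3): at (0,0,0) it gives 1, but g = 0 — eliminated.
(5): at (0,0,0) it gives 1, but g = 0 — eliminated.
Only (4) survives; checking it on all 8 rows confirms it matches g.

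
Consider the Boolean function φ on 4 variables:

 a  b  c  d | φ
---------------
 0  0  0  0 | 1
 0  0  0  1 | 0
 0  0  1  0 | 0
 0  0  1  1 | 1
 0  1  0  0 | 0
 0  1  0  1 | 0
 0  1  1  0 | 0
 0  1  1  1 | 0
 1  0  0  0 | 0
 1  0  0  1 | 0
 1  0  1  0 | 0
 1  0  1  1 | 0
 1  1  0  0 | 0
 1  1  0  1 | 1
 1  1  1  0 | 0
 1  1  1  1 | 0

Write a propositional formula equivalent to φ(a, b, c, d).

φ(a, b, c, d) = ((((a' · b') · c') · d') + (((a' · b') · c) · d)) + (((a · b) · c') · d)

Collect the rows where φ=1 — (0,0,0,0), (0,0,1,1), (1,1,0,1) — and write one minterm per row: ¬a·¬b·¬c·¬d, ¬a·¬b·c·d, a·b·¬c·d. Their union (logical OR) reproduces the table exactly.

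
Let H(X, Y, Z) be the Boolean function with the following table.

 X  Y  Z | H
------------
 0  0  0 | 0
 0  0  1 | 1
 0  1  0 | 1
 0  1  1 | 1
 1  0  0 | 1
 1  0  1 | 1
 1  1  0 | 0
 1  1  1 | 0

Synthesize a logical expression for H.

H is 0 on only 3 rows — (0,0,0), (1,1,0), (1,1,1). Writing each as a minterm (¬X·¬Y·¬Z, X·Y·¬Z, X·Y·Z) and OR-ing them characterizes exactly where H=0, so H is the negation of that disjunction.

H(X, Y, Z) = not ((((not X and not Y) and not Z) or ((X and Y) and not Z)) or ((X and Y) and Z))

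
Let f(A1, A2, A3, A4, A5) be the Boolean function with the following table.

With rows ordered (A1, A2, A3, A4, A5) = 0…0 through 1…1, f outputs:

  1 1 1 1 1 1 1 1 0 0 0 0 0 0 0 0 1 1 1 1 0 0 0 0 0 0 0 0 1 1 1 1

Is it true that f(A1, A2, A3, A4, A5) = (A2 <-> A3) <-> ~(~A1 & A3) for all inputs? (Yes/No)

Evaluate (A2 <-> A3) <-> ~(~A1 & A3) on each row and compare to f:
  A1=0, A2=0, A3=0, A4=0, A5=0: formula gives 1, f = 1 ✓
  A1=0, A2=0, A3=0, A4=0, A5=1: formula gives 1, f = 1 ✓
  A1=0, A2=0, A3=0, A4=1, A5=0: formula gives 1, f = 1 ✓
  A1=0, A2=0, A3=0, A4=1, A5=1: formula gives 1, f = 1 ✓
  …and likewise for the remaining 28 rows.
Every row agrees, so the formula is equivalent.

Yes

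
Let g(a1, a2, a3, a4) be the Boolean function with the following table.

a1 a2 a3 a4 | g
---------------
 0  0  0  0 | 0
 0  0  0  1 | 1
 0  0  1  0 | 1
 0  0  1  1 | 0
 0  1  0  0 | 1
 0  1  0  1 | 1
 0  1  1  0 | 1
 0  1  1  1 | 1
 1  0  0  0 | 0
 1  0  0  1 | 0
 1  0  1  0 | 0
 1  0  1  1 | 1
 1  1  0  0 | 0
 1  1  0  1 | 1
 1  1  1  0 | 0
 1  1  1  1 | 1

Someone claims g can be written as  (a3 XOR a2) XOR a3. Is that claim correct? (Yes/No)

No

Check the formula against g row by row:
  a1=0, a2=0, a3=0, a4=0: formula gives 0, g = 0 ✓
  a1=0, a2=0, a3=0, a4=1: formula gives 0, but g = 1 ✗
Since they disagree at (0,0,0,1), the expression is not a correct formula for g.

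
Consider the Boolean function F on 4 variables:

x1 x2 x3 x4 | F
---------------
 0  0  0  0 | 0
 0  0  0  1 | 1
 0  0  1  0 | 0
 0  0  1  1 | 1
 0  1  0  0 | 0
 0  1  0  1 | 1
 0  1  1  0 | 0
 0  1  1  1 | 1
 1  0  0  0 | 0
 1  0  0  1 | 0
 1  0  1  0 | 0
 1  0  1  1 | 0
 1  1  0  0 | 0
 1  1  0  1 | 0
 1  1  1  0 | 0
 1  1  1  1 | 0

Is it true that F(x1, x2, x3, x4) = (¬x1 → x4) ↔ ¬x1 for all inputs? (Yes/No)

Yes

Check the formula against F row by row:
  x1=0, x2=0, x3=0, x4=0: formula gives 0, F = 0 ✓
  x1=0, x2=0, x3=0, x4=1: formula gives 1, F = 1 ✓
  x1=0, x2=0, x3=1, x4=0: formula gives 0, F = 0 ✓
  x1=0, x2=0, x3=1, x4=1: formula gives 1, F = 1 ✓
  …and likewise for the remaining 12 rows.
Every row agrees, so the formula is equivalent.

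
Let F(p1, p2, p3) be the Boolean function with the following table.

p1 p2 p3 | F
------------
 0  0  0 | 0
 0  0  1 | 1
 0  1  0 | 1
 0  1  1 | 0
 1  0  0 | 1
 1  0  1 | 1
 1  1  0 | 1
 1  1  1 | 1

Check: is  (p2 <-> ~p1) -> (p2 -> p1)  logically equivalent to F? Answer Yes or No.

No

Evaluate (p2 <-> ~p1) -> (p2 -> p1) on each row and compare to F:
  p1=0, p2=0, p3=0: formula gives 1, but F = 0 ✗
Since they disagree at (0,0,0), the expression is not a correct formula for F.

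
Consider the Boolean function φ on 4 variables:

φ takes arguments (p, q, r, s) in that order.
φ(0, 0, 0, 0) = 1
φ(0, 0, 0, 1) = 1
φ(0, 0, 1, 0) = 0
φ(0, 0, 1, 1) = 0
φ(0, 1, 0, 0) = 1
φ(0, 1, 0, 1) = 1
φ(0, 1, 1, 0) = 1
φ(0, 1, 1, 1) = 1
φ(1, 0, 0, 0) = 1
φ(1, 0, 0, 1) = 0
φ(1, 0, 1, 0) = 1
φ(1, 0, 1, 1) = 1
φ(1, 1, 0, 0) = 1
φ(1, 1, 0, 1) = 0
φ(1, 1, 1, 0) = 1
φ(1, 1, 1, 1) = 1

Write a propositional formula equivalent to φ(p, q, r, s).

φ is 0 on only 4 rows — (0,0,1,0), (0,0,1,1), (1,0,0,1), (1,1,0,1). Writing each as a minterm (¬p·¬q·r·¬s, ¬p·¬q·r·s, p·¬q·¬r·s, p·q·¬r·s) and OR-ing them characterizes exactly where φ=0, so φ is the negation of that disjunction.

φ(p, q, r, s) = not ((((((not p and not q) and r) and not s) or (((not p and not q) and r) and s)) or (((p and not q) and not r) and s)) or (((p and q) and not r) and s))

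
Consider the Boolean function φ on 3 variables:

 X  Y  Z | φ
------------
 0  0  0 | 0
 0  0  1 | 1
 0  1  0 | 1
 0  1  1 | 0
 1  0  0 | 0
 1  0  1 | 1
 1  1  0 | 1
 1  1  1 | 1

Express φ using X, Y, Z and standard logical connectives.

φ is 0 on only 3 rows — (0,0,0), (0,1,1), (1,0,0). Writing each as a minterm (¬X·¬Y·¬Z, ¬X·Y·Z, X·¬Y·¬Z) and OR-ing them characterizes exactly where φ=0, so φ is the negation of that disjunction.

φ(X, Y, Z) = ¬((((¬X ∧ ¬Y) ∧ ¬Z) ∨ ((¬X ∧ Y) ∧ Z)) ∨ ((X ∧ ¬Y) ∧ ¬Z))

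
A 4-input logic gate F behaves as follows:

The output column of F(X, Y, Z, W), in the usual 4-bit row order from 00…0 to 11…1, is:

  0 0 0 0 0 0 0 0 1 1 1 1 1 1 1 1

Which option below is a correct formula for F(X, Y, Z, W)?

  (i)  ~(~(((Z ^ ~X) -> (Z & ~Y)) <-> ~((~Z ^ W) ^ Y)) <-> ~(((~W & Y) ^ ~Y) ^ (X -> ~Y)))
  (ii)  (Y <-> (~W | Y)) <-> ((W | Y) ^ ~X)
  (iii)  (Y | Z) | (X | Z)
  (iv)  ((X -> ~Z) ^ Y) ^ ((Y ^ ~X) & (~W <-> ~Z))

(i) fails at (0,0,0,0): the formula yields 1, F is 0.
(iii) fails at (0,0,1,0): the formula yields 1, F is 0.
(iv) fails at (0,0,0,1): the formula yields 1, F is 0.
Only (ii) survives; checking it on all 16 rows confirms it matches F.

ii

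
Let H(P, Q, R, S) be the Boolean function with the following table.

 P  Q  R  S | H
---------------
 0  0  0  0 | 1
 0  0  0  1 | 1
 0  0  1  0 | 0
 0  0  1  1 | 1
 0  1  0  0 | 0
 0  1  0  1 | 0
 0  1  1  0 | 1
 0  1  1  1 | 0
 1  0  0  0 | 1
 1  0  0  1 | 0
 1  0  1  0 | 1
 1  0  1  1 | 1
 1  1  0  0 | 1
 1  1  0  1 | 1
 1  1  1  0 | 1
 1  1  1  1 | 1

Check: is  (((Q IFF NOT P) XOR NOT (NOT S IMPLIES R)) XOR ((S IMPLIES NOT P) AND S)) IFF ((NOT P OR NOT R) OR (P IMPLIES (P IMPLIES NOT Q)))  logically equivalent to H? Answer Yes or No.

Check the formula against H row by row:
  P=0, Q=0, R=0, S=0: formula gives 1, H = 1 ✓
  P=0, Q=0, R=0, S=1: formula gives 1, H = 1 ✓
  P=0, Q=0, R=1, S=0: formula gives 0, H = 0 ✓
  P=0, Q=0, R=1, S=1: formula gives 1, H = 1 ✓
  …
  P=1, Q=0, R=0, S=0: formula gives 0, but H = 1 ✗
Row (1,0,0,0) is a counterexample, so the formula is not equivalent to H.

No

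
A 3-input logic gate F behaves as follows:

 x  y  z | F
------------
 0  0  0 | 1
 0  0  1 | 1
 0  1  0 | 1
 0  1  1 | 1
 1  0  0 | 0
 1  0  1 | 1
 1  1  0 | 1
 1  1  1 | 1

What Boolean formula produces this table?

F is 0 on exactly one input, (1,0,0), whose minterm is x·¬y·¬z. So F is the negation of that single conjunction.

F(x, y, z) = not ((x and not y) and not z)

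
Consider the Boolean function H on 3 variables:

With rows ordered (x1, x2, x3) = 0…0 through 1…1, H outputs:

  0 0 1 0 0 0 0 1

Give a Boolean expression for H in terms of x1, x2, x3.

H(x1, x2, x3) = ((¬x1 ∧ x2) ∧ ¬x3) ∨ ((x1 ∧ x2) ∧ x3)

H=1 on 2 inputs: (0,1,0), (1,1,1). Reading each as a conjunction of literals (¬x1·x2·¬x3, x1·x2·x3) and taking the OR gives the canonical DNF.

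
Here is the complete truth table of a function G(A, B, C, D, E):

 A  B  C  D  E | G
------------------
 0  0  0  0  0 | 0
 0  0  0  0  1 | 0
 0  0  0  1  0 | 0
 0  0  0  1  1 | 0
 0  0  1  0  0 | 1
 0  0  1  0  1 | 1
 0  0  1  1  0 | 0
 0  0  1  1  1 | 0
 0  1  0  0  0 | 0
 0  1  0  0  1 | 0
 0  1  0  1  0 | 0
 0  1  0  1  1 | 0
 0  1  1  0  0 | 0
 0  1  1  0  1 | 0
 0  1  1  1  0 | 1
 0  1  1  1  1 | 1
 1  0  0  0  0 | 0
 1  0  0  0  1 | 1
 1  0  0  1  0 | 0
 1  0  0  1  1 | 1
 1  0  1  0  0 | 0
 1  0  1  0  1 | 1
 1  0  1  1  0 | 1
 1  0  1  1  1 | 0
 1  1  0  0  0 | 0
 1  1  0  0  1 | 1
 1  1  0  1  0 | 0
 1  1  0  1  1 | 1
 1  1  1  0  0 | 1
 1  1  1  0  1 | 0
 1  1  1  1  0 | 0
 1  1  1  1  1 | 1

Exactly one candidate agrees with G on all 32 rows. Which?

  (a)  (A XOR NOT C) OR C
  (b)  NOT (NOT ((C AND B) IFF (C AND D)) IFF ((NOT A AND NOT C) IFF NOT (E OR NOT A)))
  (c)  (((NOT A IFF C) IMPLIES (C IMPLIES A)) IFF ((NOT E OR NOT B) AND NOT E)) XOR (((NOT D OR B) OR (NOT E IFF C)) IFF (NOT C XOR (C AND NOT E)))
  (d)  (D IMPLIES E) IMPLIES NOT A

(a) disagrees with G on (0,0,0,0,0) (formula → 1, table → 0); rule it out.
(c) disagrees with G on (0,0,0,0,1) (formula → 1, table → 0); rule it out.
(d) disagrees with G on (0,0,0,0,0) (formula → 1, table → 0); rule it out.
That leaves (b). Evaluating it on every row reproduces the table of G exactly.

b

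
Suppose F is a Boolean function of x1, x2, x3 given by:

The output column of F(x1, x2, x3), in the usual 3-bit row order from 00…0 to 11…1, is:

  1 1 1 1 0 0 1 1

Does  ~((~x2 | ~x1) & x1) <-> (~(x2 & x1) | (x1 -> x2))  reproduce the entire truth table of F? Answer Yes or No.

Check the formula against F row by row:
  x1=0, x2=0, x3=0: formula gives 1, F = 1 ✓
  x1=0, x2=0, x3=1: formula gives 1, F = 1 ✓
  x1=0, x2=1, x3=0: formula gives 1, F = 1 ✓
  x1=0, x2=1, x3=1: formula gives 1, F = 1 ✓
  x1=1, x2=0, x3=0: formula gives 0, F = 0 ✓
  …and likewise for the remaining 3 rows.
All 8 rows match — the expression computes F exactly.

Yes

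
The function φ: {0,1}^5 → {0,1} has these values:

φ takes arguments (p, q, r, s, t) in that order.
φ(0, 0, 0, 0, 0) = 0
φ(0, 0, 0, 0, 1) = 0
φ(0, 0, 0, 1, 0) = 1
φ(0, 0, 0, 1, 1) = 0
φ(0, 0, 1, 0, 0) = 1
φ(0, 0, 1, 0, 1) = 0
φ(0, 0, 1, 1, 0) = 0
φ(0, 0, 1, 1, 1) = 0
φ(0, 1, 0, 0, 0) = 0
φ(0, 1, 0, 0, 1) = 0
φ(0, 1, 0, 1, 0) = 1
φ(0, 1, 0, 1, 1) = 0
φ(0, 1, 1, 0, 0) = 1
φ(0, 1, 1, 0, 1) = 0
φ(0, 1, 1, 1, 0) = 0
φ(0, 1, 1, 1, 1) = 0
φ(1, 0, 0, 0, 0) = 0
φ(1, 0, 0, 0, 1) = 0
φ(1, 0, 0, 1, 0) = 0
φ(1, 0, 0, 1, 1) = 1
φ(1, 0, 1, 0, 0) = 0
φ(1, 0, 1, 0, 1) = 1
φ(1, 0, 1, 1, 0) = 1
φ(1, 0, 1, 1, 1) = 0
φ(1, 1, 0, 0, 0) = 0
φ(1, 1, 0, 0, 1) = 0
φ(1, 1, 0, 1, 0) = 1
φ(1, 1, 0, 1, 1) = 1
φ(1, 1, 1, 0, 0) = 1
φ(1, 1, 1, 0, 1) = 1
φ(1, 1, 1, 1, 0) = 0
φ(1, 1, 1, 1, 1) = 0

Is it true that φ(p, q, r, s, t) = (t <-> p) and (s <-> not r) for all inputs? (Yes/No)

Check the formula against φ row by row:
  p=0, q=0, r=0, s=0, t=0: formula gives 0, φ = 0 ✓
  p=0, q=0, r=0, s=0, t=1: formula gives 0, φ = 0 ✓
  p=0, q=0, r=0, s=1, t=0: formula gives 1, φ = 1 ✓
  p=0, q=0, r=0, s=1, t=1: formula gives 0, φ = 0 ✓
  …
  p=1, q=0, r=1, s=1, t=0: formula gives 0, but φ = 1 ✗
Row (1,0,1,1,0) is a counterexample, so the formula is not equivalent to φ.

No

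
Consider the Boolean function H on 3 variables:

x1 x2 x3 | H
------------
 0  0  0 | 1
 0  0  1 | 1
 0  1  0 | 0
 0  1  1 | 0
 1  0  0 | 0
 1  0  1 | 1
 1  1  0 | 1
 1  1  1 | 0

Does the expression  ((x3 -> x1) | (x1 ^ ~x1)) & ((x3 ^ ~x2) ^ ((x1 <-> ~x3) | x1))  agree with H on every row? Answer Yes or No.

Yes

Check the formula against H row by row:
  x1=0, x2=0, x3=0: formula gives 1, H = 1 ✓
  x1=0, x2=0, x3=1: formula gives 1, H = 1 ✓
  x1=0, x2=1, x3=0: formula gives 0, H = 0 ✓
  x1=0, x2=1, x3=1: formula gives 0, H = 0 ✓
  x1=1, x2=0, x3=0: formula gives 0, H = 0 ✓
  … (the remaining 3 rows also agree.)
No disagreement on any input; they are logically equivalent.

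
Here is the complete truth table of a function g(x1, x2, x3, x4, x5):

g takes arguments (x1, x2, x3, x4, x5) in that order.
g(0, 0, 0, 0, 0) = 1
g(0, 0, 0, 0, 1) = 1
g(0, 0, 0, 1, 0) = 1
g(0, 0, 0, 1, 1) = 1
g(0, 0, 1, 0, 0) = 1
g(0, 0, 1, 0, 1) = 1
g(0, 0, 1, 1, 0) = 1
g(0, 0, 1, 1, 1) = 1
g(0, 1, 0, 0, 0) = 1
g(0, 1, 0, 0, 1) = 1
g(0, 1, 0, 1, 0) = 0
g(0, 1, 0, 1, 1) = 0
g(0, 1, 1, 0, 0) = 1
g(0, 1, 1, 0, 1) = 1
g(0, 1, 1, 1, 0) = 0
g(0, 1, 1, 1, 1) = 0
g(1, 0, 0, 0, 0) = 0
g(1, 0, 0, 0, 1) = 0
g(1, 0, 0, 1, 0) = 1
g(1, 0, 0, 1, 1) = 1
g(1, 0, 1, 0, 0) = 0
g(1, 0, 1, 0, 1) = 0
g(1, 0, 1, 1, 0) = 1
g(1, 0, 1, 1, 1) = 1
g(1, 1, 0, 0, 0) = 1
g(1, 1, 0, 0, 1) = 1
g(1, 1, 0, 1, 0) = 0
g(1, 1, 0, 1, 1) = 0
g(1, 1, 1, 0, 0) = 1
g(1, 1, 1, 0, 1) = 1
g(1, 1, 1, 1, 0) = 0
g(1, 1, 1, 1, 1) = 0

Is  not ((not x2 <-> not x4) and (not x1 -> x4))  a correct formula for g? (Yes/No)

Yes

Test each input against both g and the formula:
  x1=0, x2=0, x3=0, x4=0, x5=0: formula gives 1, g = 1 ✓
  x1=0, x2=0, x3=0, x4=0, x5=1: formula gives 1, g = 1 ✓
  x1=0, x2=0, x3=0, x4=1, x5=0: formula gives 1, g = 1 ✓
  x1=0, x2=0, x3=0, x4=1, x5=1: formula gives 1, g = 1 ✓
  … (the remaining 28 rows also agree.)
No disagreement on any input; they are logically equivalent.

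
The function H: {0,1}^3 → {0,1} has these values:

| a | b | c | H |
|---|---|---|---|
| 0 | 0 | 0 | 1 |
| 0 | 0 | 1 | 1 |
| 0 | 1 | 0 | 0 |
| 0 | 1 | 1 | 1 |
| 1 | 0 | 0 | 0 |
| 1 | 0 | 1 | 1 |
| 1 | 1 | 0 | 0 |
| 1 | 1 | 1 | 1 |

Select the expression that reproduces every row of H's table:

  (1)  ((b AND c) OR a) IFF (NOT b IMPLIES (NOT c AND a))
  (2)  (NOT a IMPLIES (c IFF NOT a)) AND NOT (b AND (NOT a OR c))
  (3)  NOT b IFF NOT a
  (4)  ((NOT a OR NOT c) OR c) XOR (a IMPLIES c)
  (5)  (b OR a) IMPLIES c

5

(1) disagrees with H on (1,0,0) (formula → 1, table → 0); rule it out.
(2) disagrees with H on (0,0,0) (formula → 0, table → 1); rule it out.
(3) disagrees with H on (0,1,1) (formula → 0, table → 1); rule it out.
(4) disagrees with H on (0,0,0) (formula → 0, table → 1); rule it out.
Only (5) survives; checking it on all 8 rows confirms it matches H.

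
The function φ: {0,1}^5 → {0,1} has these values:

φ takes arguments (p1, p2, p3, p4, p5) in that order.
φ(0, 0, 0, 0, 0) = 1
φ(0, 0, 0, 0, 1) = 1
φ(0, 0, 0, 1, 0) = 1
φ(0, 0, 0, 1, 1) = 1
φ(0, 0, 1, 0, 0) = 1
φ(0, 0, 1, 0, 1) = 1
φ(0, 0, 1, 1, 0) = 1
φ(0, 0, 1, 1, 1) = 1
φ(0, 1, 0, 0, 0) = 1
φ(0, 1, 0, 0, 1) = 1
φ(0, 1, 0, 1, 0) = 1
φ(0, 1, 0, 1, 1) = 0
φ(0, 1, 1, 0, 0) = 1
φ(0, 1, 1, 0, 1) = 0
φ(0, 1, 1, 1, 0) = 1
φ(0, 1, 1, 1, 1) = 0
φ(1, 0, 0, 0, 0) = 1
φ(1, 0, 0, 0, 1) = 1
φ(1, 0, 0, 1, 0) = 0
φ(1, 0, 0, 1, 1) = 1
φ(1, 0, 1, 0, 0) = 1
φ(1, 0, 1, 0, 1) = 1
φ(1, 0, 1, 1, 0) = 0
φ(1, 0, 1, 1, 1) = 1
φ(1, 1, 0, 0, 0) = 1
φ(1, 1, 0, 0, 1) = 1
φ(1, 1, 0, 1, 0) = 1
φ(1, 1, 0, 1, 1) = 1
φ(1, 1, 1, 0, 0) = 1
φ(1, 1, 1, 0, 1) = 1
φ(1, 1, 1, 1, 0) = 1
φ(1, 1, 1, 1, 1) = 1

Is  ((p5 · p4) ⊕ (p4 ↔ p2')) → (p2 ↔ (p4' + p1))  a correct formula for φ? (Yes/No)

No

Test each input against both φ and the formula:
  p1=0, p2=0, p3=0, p4=0, p5=0: formula gives 1, φ = 1 ✓
  p1=0, p2=0, p3=0, p4=0, p5=1: formula gives 1, φ = 1 ✓
  p1=0, p2=0, p3=0, p4=1, p5=0: formula gives 1, φ = 1 ✓
  p1=0, p2=0, p3=0, p4=1, p5=1: formula gives 1, φ = 1 ✓
  …
  p1=0, p2=1, p3=1, p4=0, p5=1: formula gives 1, but φ = 0 ✗
Row (0,1,1,0,1) is a counterexample, so the formula is not equivalent to φ.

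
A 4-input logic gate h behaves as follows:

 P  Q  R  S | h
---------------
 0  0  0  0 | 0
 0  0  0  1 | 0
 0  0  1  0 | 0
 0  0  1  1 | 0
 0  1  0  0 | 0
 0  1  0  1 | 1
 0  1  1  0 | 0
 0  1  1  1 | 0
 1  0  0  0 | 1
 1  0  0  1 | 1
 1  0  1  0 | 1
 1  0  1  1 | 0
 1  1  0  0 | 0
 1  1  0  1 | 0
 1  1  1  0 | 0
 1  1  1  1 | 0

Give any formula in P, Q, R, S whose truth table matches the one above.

h(P, Q, R, S) = (((((~P & Q) & ~R) & S) | (((P & ~Q) & ~R) & ~S)) | (((P & ~Q) & ~R) & S)) | (((P & ~Q) & R) & ~S)

h=1 on 4 inputs: (0,1,0,1), (1,0,0,0), (1,0,0,1), (1,0,1,0). Reading each as a conjunction of literals (¬P·Q·¬R·S, P·¬Q·¬R·¬S, P·¬Q·¬R·S, P·¬Q·R·¬S) and taking the OR gives the canonical DNF.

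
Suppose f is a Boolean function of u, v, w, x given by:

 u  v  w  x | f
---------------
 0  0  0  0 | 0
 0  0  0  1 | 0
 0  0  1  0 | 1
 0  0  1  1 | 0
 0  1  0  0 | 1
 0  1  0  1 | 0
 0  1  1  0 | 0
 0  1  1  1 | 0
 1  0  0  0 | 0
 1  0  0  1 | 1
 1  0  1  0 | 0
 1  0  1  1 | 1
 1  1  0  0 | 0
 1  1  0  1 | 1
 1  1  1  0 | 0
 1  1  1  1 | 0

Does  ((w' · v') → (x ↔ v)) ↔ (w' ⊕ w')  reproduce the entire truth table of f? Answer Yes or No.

Evaluate ((w' · v') → (x ↔ v)) ↔ (w' ⊕ w') on each row and compare to f:
  u=0, v=0, w=0, x=0: formula gives 0, f = 0 ✓
  u=0, v=0, w=0, x=1: formula gives 1, but f = 0 ✗
A single disagreement suffices: at (0,0,0,1) they differ, so the formula does not compute f.

No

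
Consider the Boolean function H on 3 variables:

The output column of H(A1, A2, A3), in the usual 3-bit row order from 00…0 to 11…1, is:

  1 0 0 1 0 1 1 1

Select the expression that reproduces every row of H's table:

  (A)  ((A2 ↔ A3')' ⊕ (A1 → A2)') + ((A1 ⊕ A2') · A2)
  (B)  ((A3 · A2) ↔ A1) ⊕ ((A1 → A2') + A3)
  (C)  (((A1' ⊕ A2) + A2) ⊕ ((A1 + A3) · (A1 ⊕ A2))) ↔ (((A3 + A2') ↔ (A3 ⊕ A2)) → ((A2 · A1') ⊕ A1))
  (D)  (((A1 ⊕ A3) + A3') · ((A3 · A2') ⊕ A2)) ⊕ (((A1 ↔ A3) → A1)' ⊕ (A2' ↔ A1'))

(B) fails at (0,0,0): the formula yields 0, H is 1.
(C) fails at (0,1,0): the formula yields 1, H is 0.
(D) fails at (0,0,0): the formula yields 0, H is 1.
Only (A) survives; checking it on all 8 rows confirms it matches H.

A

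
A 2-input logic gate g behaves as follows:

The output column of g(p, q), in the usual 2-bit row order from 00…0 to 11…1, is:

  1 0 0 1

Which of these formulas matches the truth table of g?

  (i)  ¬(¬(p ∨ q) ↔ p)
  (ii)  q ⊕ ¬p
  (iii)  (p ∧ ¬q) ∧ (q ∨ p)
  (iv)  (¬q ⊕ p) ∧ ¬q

ii

(i) disagrees with g on (1,0) (formula → 1, table → 0); rule it out.
(iii) disagrees with g on (0,0) (formula → 0, table → 1); rule it out.
(iv) disagrees with g on (1,1) (formula → 0, table → 1); rule it out.
Only (ii) survives; checking it on all 4 rows confirms it matches g.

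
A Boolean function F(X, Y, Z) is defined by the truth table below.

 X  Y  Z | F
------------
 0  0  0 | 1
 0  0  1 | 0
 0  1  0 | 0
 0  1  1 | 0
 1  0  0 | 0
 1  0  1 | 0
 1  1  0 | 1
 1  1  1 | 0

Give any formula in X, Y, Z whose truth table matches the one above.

F(X, Y, Z) = ((~X & ~Y) & ~Z) | ((X & Y) & ~Z)

F=1 on 2 inputs: (0,0,0), (1,1,0). Reading each as a conjunction of literals (¬X·¬Y·¬Z, X·Y·¬Z) and taking the OR gives the canonical DNF.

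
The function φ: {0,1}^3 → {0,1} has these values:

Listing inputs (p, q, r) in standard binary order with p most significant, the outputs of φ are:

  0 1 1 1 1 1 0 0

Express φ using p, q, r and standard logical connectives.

φ is 0 on only 3 rows — (0,0,0), (1,1,0), (1,1,1). Writing each as a minterm (¬p·¬q·¬r, p·q·¬r, p·q·r) and OR-ing them characterizes exactly where φ=0, so φ is the negation of that disjunction.

φ(p, q, r) = ~((((~p & ~q) & ~r) | ((p & q) & ~r)) | ((p & q) & r))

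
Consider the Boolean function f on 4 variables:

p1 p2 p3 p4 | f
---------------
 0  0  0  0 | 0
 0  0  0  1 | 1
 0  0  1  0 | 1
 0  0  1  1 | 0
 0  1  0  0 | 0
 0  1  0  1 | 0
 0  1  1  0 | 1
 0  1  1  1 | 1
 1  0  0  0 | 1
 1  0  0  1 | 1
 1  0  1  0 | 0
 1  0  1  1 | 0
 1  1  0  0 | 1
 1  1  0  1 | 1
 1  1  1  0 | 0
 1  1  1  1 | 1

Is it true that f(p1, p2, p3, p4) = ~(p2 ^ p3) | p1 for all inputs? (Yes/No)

No

Check the formula against f row by row:
  p1=0, p2=0, p3=0, p4=0: formula gives 1, but f = 0 ✗
Since they disagree at (0,0,0,0), the expression is not a correct formula for f.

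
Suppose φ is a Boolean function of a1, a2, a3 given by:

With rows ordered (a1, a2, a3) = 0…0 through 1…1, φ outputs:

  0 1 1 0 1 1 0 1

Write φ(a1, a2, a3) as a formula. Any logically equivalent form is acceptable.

φ is 0 on only 3 rows — (0,0,0), (0,1,1), (1,1,0). Writing each as a minterm (¬a1·¬a2·¬a3, ¬a1·a2·a3, a1·a2·¬a3) and OR-ing them characterizes exactly where φ=0, so φ is the negation of that disjunction.

φ(a1, a2, a3) = NOT ((((NOT a1 AND NOT a2) AND NOT a3) OR ((NOT a1 AND a2) AND a3)) OR ((a1 AND a2) AND NOT a3))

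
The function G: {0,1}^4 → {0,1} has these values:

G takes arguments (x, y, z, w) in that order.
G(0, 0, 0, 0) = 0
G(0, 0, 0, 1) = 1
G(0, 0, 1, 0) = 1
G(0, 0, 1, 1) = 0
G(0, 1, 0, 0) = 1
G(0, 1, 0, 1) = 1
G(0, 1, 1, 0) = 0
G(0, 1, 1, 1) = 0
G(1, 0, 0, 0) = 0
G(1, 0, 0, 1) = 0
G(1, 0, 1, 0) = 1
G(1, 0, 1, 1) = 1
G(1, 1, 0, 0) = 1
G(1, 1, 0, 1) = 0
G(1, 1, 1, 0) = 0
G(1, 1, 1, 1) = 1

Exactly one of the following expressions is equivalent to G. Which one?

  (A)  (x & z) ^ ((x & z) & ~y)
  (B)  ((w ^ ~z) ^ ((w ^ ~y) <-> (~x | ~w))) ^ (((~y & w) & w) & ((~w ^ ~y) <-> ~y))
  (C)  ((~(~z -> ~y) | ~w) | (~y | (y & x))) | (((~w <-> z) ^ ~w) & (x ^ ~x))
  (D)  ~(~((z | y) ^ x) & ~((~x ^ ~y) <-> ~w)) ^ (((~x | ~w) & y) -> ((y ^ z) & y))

B

(A): at (0,0,0,1) it gives 0, but G = 1 — eliminated.
(C): at (0,0,0,0) it gives 1, but G = 0 — eliminated.
(D): at (0,0,0,0) it gives 1, but G = 0 — eliminated.
(B) is the remaining candidate, and it agrees with G on all 16 inputs.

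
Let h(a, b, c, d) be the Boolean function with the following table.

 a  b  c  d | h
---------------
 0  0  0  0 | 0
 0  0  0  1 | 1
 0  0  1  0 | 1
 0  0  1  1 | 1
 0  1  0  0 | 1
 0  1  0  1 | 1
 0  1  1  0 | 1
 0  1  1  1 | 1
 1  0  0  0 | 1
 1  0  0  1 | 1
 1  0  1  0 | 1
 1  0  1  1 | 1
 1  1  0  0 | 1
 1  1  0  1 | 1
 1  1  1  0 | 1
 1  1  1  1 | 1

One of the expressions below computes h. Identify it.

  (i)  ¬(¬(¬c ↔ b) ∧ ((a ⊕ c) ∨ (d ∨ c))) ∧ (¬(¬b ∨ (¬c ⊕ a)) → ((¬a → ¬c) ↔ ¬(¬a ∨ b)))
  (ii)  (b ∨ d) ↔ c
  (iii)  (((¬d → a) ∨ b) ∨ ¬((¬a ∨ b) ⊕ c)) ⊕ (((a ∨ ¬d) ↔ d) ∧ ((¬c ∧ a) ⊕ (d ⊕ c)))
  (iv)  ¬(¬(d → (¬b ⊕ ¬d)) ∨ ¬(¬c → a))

iii

(i) disagrees with h on (0,0,0,0) (formula → 1, table → 0); rule it out.
(ii) disagrees with h on (0,0,0,0) (formula → 1, table → 0); rule it out.
(iv) disagrees with h on (0,0,0,1) (formula → 0, table → 1); rule it out.
(iii) is the remaining candidate, and it agrees with h on all 16 inputs.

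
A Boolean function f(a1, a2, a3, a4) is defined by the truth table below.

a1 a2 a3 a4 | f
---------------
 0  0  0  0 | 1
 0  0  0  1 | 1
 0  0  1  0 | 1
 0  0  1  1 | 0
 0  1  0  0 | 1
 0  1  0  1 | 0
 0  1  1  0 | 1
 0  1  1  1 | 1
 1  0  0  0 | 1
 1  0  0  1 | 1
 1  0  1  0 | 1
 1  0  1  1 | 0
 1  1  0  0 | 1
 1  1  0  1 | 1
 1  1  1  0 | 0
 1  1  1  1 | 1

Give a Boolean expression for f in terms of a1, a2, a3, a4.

f(a1, a2, a3, a4) = ~((((((~a1 & ~a2) & a3) & a4) | (((~a1 & a2) & ~a3) & a4)) | (((a1 & ~a2) & a3) & a4)) | (((a1 & a2) & a3) & ~a4))

The 0-rows are (0,0,1,1), (0,1,0,1), (1,0,1,1), (1,1,1,0). Take each as a conjunction (¬a1·¬a2·a3·a4, ¬a1·a2·¬a3·a4, a1·¬a2·a3·a4, a1·a2·a3·¬a4), form their disjunction, and complement — that gives a formula that is 1 everywhere f is.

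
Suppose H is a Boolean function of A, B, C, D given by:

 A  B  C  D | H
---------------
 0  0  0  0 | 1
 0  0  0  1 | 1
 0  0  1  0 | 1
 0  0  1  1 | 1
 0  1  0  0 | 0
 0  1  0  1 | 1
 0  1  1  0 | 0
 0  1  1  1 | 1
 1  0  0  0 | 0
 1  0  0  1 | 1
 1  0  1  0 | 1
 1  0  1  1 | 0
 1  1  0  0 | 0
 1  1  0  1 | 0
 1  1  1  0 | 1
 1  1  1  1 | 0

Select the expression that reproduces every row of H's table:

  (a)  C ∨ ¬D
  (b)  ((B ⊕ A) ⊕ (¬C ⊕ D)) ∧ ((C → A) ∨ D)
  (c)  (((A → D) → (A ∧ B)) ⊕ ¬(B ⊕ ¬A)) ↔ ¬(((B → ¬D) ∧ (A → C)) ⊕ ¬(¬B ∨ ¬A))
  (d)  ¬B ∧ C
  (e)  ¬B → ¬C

(a): at (0,0,0,1) it gives 0, but H = 1 — eliminated.
(b): at (0,0,0,1) it gives 0, but H = 1 — eliminated.
(d): at (0,0,0,0) it gives 0, but H = 1 — eliminated.
(e): at (0,0,1,0) it gives 0, but H = 1 — eliminated.
(c) is the remaining candidate, and it agrees with H on all 16 inputs.

c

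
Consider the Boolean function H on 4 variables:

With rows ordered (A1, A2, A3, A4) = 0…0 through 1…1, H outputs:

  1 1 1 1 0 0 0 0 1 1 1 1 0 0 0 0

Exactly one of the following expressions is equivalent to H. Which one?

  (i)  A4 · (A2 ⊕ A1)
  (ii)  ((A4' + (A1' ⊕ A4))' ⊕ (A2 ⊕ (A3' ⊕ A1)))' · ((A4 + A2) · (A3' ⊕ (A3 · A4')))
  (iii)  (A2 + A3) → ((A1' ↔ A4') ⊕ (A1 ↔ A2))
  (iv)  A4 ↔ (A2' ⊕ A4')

iv

(i) disagrees with H on (0,0,0,0) (formula → 0, table → 1); rule it out.
(ii) disagrees with H on (0,0,0,0) (formula → 0, table → 1); rule it out.
(iii) disagrees with H on (0,0,1,0) (formula → 0, table → 1); rule it out.
That leaves (iv). Evaluating it on every row reproduces the table of H exactly.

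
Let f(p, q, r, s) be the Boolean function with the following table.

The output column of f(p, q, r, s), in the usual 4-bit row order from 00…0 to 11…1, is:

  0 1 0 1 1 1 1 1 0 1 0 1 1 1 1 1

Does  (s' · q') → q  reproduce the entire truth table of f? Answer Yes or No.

Test each input against both f and the formula:
  p=0, q=0, r=0, s=0: formula gives 0, f = 0 ✓
  p=0, q=0, r=0, s=1: formula gives 1, f = 1 ✓
  p=0, q=0, r=1, s=0: formula gives 0, f = 0 ✓
  p=0, q=0, r=1, s=1: formula gives 1, f = 1 ✓
  … (the remaining 12 rows also agree.)
All 16 rows match — the expression computes f exactly.

Yes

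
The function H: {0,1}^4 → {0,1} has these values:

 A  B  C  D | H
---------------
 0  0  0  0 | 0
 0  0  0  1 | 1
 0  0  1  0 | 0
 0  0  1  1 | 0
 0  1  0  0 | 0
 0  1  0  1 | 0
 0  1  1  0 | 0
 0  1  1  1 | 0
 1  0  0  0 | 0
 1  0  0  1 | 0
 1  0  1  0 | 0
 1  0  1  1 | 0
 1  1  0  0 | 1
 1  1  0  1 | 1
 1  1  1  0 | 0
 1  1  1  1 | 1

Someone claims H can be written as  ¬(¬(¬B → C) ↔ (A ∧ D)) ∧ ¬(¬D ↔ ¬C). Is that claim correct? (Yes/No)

Test each input against both H and the formula:
  A=0, B=0, C=0, D=0: formula gives 0, H = 0 ✓
  A=0, B=0, C=0, D=1: formula gives 1, H = 1 ✓
  A=0, B=0, C=1, D=0: formula gives 0, H = 0 ✓
  A=0, B=0, C=1, D=1: formula gives 0, H = 0 ✓
  …
  A=1, B=1, C=0, D=0: formula gives 0, but H = 1 ✗
A single disagreement suffices: at (1,1,0,0) they differ, so the formula does not compute H.

No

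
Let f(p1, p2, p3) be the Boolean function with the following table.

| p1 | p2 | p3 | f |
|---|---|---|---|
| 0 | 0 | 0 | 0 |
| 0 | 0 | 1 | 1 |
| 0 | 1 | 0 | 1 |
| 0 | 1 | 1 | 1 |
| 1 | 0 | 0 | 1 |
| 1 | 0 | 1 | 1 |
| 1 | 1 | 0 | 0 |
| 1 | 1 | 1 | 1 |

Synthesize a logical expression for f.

f(p1, p2, p3) = not (((not p1 and not p2) and not p3) or ((p1 and p2) and not p3))

f is 0 on only 2 rows — (0,0,0), (1,1,0). Writing each as a minterm (¬p1·¬p2·¬p3, p1·p2·¬p3) and OR-ing them characterizes exactly where f=0, so f is the negation of that disjunction.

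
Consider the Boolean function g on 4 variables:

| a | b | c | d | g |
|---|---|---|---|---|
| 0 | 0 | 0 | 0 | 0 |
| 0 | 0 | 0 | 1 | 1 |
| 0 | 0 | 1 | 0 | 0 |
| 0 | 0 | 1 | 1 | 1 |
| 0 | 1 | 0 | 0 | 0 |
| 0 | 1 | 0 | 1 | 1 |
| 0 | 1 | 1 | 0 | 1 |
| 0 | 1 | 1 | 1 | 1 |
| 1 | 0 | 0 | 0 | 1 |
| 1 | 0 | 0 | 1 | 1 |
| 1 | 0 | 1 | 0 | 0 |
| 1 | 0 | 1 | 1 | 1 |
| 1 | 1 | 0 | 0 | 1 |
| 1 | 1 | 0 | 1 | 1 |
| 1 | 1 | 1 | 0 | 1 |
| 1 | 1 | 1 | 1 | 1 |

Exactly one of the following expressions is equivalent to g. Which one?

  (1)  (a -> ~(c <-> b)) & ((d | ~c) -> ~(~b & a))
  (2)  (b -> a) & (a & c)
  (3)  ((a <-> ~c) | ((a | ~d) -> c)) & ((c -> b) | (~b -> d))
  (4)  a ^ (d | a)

(1) disagrees with g on (0,0,0,0) (formula → 1, table → 0); rule it out.
(2) disagrees with g on (0,0,0,1) (formula → 0, table → 1); rule it out.
(4) disagrees with g on (0,1,1,0) (formula → 0, table → 1); rule it out.
That leaves (3). Evaluating it on every row reproduces the table of g exactly.

3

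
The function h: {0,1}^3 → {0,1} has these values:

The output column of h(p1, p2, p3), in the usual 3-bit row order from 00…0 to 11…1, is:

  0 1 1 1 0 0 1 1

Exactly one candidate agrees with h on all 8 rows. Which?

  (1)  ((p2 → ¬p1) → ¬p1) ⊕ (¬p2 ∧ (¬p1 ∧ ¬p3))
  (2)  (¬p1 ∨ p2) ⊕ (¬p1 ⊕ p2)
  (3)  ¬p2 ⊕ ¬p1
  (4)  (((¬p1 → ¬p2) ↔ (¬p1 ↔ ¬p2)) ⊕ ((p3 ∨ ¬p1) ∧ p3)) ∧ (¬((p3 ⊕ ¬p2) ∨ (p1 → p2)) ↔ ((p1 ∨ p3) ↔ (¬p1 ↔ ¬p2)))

1

(2): at (0,0,1) it gives 0, but h = 1 — eliminated.
(3): at (0,0,1) it gives 0, but h = 1 — eliminated.
(4): at (0,0,0) it gives 1, but h = 0 — eliminated.
(1) is the remaining candidate, and it agrees with h on all 8 inputs.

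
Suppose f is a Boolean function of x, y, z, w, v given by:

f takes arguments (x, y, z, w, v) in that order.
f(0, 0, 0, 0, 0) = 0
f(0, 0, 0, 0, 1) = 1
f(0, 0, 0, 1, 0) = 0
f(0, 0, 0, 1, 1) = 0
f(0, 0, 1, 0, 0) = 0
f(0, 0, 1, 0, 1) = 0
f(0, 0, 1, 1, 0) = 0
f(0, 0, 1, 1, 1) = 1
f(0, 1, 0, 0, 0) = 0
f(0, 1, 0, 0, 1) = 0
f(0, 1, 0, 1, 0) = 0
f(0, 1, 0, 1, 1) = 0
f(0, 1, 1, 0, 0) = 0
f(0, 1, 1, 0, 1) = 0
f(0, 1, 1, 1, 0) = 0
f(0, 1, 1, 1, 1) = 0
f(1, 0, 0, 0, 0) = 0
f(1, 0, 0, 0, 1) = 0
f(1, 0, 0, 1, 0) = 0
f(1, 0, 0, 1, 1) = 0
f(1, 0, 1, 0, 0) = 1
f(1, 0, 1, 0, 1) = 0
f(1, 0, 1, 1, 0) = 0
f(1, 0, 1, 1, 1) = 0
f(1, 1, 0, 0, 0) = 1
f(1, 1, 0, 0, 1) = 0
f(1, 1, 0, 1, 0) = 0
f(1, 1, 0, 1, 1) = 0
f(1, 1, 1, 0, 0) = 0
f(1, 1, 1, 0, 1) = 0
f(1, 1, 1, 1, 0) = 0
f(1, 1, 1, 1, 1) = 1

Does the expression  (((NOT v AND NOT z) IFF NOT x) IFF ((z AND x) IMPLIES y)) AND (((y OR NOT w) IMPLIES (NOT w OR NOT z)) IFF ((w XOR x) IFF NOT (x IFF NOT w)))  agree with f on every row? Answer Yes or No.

Evaluate (((NOT v AND NOT z) IFF NOT x) IFF ((z AND x) IMPLIES y)) AND (((y OR NOT w) IMPLIES (NOT w OR NOT z)) IFF ((w XOR x) IFF NOT (x IFF NOT w))) on each row and compare to f:
  x=0, y=0, z=0, w=0, v=0: formula gives 0, f = 0 ✓
  x=0, y=0, z=0, w=0, v=1: formula gives 0, but f = 1 ✗
Row (0,0,0,0,1) is a counterexample, so the formula is not equivalent to f.

No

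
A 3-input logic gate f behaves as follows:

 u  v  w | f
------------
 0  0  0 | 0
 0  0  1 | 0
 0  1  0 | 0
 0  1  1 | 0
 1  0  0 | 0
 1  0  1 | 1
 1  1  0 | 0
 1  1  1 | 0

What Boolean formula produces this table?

f is 1 on exactly one input, (1,0,1), whose minterm is u·¬v·w. So f is just that conjunction.

f(u, v, w) = (u ∧ ¬v) ∧ w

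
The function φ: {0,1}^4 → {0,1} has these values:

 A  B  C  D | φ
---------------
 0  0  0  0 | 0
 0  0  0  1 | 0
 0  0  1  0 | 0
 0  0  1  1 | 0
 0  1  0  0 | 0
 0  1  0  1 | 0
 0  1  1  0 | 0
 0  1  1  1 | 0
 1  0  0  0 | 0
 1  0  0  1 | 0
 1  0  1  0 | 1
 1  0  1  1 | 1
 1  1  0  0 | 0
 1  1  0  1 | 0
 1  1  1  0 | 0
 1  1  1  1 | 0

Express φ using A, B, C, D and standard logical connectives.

φ(A, B, C, D) = (((A and not B) and C) and not D) or (((A and not B) and C) and D)

φ=1 on 2 inputs: (1,0,1,0), (1,0,1,1). Reading each as a conjunction of literals (A·¬B·C·¬D, A·¬B·C·D) and taking the OR gives the canonical DNF.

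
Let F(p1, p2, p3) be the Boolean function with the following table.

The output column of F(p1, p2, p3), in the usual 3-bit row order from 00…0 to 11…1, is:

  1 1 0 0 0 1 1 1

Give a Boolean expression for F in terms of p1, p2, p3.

F(p1, p2, p3) = ~((((~p1 & p2) & ~p3) | ((~p1 & p2) & p3)) | ((p1 & ~p2) & ~p3))

There are just 3 zero rows: (0,1,0), (0,1,1), (1,0,0). Their minterms are ¬p1·p2·¬p3, ¬p1·p2·p3, p1·¬p2·¬p3; the OR of those covers precisely the 0-outputs, and negating it yields F.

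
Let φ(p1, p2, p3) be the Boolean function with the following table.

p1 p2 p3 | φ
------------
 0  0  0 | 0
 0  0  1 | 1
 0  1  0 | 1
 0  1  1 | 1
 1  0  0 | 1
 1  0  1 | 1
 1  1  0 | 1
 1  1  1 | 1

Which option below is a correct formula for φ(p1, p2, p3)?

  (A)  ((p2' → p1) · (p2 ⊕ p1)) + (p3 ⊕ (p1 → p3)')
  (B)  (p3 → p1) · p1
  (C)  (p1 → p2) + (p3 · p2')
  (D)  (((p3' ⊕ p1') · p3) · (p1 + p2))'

A

(B) fails at (0,0,1): the formula yields 0, φ is 1.
(C) fails at (0,0,0): the formula yields 1, φ is 0.
(D) fails at (0,0,0): the formula yields 1, φ is 0.
(A) is the remaining candidate, and it agrees with φ on all 8 inputs.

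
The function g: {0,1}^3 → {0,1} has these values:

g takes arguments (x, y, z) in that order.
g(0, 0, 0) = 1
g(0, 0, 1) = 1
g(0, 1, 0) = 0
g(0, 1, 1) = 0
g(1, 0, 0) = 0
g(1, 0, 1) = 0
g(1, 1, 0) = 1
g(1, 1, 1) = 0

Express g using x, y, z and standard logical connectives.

g(x, y, z) = (((x' · y') · z') + ((x' · y') · z)) + ((x · y) · z')

g=1 on 3 inputs: (0,0,0), (0,0,1), (1,1,0). Reading each as a conjunction of literals (¬x·¬y·¬z, ¬x·¬y·z, x·y·¬z) and taking the OR gives the canonical DNF.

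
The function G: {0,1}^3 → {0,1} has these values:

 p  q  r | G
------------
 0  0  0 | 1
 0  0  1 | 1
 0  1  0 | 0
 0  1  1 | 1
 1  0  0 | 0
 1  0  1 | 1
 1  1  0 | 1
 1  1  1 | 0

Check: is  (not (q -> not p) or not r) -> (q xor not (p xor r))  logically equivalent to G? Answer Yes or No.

Yes

Check the formula against G row by row:
  p=0, q=0, r=0: formula gives 1, G = 1 ✓
  p=0, q=0, r=1: formula gives 1, G = 1 ✓
  p=0, q=1, r=0: formula gives 0, G = 0 ✓
  p=0, q=1, r=1: formula gives 1, G = 1 ✓
  p=1, q=0, r=0: formula gives 0, G = 0 ✓
  …and likewise for the remaining 3 rows.
No disagreement on any input; they are logically equivalent.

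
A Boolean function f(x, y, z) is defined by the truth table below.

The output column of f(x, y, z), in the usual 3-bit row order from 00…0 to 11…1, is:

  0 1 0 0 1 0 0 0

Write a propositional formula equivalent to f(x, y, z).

f=1 on 2 inputs: (0,0,1), (1,0,0). Reading each as a conjunction of literals (¬x·¬y·z, x·¬y·¬z) and taking the OR gives the canonical DNF.

f(x, y, z) = ((~x & ~y) & z) | ((x & ~y) & ~z)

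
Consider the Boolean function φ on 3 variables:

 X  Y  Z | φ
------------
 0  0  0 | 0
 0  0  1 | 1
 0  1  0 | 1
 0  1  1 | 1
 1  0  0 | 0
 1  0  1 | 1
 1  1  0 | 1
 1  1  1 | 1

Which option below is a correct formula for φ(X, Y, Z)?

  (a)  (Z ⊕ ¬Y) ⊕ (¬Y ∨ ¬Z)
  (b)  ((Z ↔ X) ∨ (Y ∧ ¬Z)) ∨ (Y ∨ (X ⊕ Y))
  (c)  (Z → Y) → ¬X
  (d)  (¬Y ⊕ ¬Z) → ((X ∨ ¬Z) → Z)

a

(b) fails at (0,0,0): the formula yields 1, φ is 0.
(c) fails at (0,0,0): the formula yields 1, φ is 0.
(d) fails at (0,0,0): the formula yields 1, φ is 0.
That leaves (a). Evaluating it on every row reproduces the table of φ exactly.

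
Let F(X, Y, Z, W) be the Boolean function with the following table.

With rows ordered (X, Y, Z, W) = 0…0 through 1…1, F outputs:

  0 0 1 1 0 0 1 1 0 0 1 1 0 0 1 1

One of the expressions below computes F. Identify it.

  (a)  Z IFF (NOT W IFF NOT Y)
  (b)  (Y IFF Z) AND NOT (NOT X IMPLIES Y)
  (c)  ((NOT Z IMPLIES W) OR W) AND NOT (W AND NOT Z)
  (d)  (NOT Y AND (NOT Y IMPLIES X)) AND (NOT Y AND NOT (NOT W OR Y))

c

(a) disagrees with F on (0,0,0,1) (formula → 1, table → 0); rule it out.
(b) disagrees with F on (0,0,0,0) (formula → 1, table → 0); rule it out.
(d) disagrees with F on (0,0,1,0) (formula → 0, table → 1); rule it out.
(c) is the remaining candidate, and it agrees with F on all 16 inputs.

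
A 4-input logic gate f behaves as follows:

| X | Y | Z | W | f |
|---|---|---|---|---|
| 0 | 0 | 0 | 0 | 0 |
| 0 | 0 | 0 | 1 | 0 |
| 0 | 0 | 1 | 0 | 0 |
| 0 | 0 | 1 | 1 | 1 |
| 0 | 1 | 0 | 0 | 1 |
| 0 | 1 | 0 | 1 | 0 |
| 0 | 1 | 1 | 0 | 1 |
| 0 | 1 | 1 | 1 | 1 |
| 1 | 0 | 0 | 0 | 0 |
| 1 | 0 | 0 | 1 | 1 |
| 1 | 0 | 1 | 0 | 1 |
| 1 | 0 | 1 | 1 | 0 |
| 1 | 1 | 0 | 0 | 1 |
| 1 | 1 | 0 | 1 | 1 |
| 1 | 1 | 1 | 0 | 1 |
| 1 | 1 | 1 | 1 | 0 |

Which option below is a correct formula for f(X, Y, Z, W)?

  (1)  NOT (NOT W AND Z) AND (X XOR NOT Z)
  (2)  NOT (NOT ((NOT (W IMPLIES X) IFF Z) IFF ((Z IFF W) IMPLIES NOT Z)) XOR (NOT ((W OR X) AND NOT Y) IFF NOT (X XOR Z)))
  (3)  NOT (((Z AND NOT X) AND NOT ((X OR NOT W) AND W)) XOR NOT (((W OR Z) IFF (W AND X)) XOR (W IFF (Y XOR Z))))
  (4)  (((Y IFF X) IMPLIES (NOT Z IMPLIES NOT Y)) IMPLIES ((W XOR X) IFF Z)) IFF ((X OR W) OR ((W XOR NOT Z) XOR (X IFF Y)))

(1) fails at (0,0,0,0): the formula yields 1, f is 0.
(2) fails at (0,1,0,0): the formula yields 0, f is 1.
(3) fails at (0,0,1,0): the formula yields 1, f is 0.
(4) is the remaining candidate, and it agrees with f on all 16 inputs.

4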